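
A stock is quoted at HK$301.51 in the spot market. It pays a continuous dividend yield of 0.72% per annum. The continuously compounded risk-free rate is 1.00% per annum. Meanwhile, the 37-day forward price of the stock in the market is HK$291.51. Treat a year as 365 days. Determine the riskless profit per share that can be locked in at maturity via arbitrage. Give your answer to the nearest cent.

Fair forward: F* = S·e^(carry·T), with carry = (r − q) = 0.0100 − 0.0072 = 0.0028
F* = 301.51 · e^(0.0028 × 37/365) = 301.51 · e^0.000284 = 301.51 × 1.000284 = HK$301.5956
Market HK$291.51 < fair HK$301.5956: forward underpriced → reverse cash-and-carry (short spot, go long the forward).
At maturity, profit = |F_mkt − F*| = |291.51 − 301.5956| = HK$10.09 per share

HK$10.09 per share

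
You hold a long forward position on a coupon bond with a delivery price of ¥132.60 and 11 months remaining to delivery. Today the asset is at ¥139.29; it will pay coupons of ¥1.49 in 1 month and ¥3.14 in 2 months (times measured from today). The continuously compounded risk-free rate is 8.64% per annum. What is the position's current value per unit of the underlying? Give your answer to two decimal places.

¥12.21

PV(remaining coupons) I = 1.49·e^(−0.0864·1/12) + 3.14·e^(−0.0864·2/12) = 4.5744
Current forward F = (S − I)·e^(rT) = (139.29 − 4.5744)·e^(0.0864·11/12) = 134.7156 × 1.082421 = 145.8190
Value (long) = (F − K)·e^(−rT) = (145.8190 − 132.60) × 0.923855 = 12.2124
Value = ¥12.21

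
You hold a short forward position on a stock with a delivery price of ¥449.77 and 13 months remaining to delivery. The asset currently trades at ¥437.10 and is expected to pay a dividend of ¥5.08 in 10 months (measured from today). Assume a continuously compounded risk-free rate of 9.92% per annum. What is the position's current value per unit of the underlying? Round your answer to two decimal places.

-¥28.48

PV(remaining dividends) I = 5.08·e^(−0.0992·10/12) = 4.6769
Current forward F = (S − I)·e^(rT) = (437.10 − 4.6769)·e^(0.0992·13/12) = 432.4231 × 1.113454 = 481.4832
Value (long) = (F − K)·e^(−rT) = (481.4832 − 449.77) × 0.898106 = 28.4818
Short position value = −(long value) = -¥28.48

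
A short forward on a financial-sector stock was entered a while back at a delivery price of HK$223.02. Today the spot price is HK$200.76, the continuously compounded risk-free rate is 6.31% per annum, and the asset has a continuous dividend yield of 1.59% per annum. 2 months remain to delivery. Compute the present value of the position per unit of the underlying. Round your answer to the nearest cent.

Current fair forward for the remaining 2 months: F = S·e^((r − q)·T), (r − q) = 0.0631 − 0.0159 = 0.0472
F = 200.76 · e^(0.0472 × 2/12) = 200.76 × 1.007898 = 202.3456
Value of long forward = (F − K)·e^(−rT) = (202.3456 − 223.02) · e^(−0.0631·2/12)
= -20.6744 × 0.989538 = -20.46
Short position value = −(long value) = HK$20.46

HK$20.46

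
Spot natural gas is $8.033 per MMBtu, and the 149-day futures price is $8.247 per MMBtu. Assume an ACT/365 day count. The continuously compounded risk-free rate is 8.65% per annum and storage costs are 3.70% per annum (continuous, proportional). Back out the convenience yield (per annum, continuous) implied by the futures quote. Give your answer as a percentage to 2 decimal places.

5.91%

F = S·e^((r+u−y)T) ⇒ (r+u−y) = ln(F/S)/T
ln(8.247/8.033) = 0.026291; /T ⇒ 0.064404
y = r + u − ln(F/S)/T = 0.0865 + 0.0370 − 0.064404 = 0.059096
y = 5.91%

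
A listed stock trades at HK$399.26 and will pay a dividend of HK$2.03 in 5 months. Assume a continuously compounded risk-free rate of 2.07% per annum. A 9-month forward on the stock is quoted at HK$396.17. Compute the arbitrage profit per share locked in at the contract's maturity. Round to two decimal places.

HK$7.29 per share

PV(dividends) I = 2.03·e^(−0.0207·5/12) = 2.0126
Fair forward F* = (S − I)·e^(rT) = (399.26 − 2.0126)·e^0.015525 = 397.2474 × 1.015646 = 403.4627
Market HK$396.17 < fair 403.4627: forward underpriced → reverse cash-and-carry (short the stock, invest proceeds at r, pay the dividends, go long the forward).
Profit at T = |F_mkt − F*| = |396.17 − 403.4627| = HK$7.29 per share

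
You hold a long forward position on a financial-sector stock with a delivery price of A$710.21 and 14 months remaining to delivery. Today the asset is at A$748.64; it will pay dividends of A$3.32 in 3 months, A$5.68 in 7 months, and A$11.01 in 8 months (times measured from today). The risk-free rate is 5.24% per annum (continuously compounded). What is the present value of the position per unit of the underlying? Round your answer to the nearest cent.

PV(remaining dividends) I = 3.32·e^(−0.0524·3/12) + 5.68·e^(−0.0524·7/12) + 11.01·e^(−0.0524·8/12) = 19.4178
Current forward F = (S − I)·e^(rT) = (748.64 − 19.4178)·e^(0.0524·14/12) = 729.2222 × 1.063041 = 775.1931
Value (long) = (F − K)·e^(−rT) = (775.1931 − 710.21) × 0.940698 = 61.1295
Value = A$61.13

A$61.13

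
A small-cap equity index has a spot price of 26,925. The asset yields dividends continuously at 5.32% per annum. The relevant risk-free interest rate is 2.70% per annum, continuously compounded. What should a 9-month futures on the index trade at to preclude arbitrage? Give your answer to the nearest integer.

F = S·e^((r − q)T) = 26925 · e^((0.0270 − 0.0532) × 9/12)
= 26925 · e^-0.019650 = 26925 × 0.980542
F = 26,401

26,401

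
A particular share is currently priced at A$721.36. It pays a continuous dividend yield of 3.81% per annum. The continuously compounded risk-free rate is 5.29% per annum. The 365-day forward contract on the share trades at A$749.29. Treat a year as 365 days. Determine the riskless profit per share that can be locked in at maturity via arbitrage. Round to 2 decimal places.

Fair forward: F* = S·e^(carry·T), with carry = (r − q) = 0.0529 − 0.0381 = 0.0148
F* = 721.36 · e^(0.0148 × 365/365) = 721.36 · e^0.014800 = 721.36 × 1.014910 = A$732.1155
Market A$749.29 > fair A$732.1155: forward overpriced → cash-and-carry (buy spot, short the forward).
At maturity, profit = |F_mkt − F*| = |749.29 − 732.1155| = A$17.17 per share

A$17.17 per share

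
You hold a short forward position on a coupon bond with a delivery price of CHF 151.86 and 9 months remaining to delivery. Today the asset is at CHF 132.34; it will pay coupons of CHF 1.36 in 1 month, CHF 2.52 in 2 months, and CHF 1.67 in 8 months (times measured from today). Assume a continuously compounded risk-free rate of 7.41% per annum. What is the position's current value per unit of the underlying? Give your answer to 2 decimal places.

PV(remaining coupons) I = 1.36·e^(−0.0741·1/12) + 2.52·e^(−0.0741·2/12) + 1.67·e^(−0.0741·8/12) = 5.4302
Current forward F = (S − I)·e^(rT) = (132.34 − 5.4302)·e^(0.0741·9/12) = 126.9098 × 1.057148 = 134.1624
Value (long) = (F − K)·e^(−rT) = (134.1624 − 151.86) × 0.945941 = -16.7409
Short position value = −(long value) = CHF 16.74

CHF 16.74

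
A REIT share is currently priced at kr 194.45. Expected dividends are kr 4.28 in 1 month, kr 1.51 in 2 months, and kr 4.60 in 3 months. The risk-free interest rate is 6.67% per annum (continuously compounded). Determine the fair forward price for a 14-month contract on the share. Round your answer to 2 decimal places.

kr 199.08

PV(dividends) I = 4.28·e^(−0.0667·1/12) + 1.51·e^(−0.0667·2/12) + 4.60·e^(−0.0667·3/12)
I = 4.2563 + 1.4933 + 4.5239 = 10.2735
F = (S − I)·e^(rT) = (194.45 − 10.2735) · e^(0.0667·14/12)
= 184.1765 · e^0.077817 = 184.1765 × 1.080925 = kr 199.08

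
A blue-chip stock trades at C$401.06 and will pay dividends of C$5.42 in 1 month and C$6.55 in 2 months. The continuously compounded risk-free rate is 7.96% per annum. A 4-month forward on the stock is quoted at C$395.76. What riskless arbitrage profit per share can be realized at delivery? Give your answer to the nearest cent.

C$3.92 per share

PV(dividends) I = 5.42·e^(−0.0796·1/12) + 6.55·e^(−0.0796·2/12) = 11.8478
Fair forward F* = (S − I)·e^(rT) = (401.06 − 11.8478)·e^0.026533 = 389.2122 × 1.026888 = 399.6773
Market C$395.76 < fair 399.6773: forward underpriced → reverse cash-and-carry (short the stock, invest proceeds at r, pay the dividends, go long the forward).
Profit at T = |F_mkt − F*| = |395.76 − 399.6773| = C$3.92 per share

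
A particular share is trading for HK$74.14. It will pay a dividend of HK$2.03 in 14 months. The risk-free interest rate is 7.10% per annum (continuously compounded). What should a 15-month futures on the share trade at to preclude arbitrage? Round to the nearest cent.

PV(dividends) I = 2.03·e^(−0.0710·14/12)
I = 1.8686
F = (S − I)·e^(rT) = (74.14 − 1.8686) · e^(0.0710·15/12)
= 72.2714 · e^0.088750 = 72.2714 × 1.092807 = HK$78.98

HK$78.98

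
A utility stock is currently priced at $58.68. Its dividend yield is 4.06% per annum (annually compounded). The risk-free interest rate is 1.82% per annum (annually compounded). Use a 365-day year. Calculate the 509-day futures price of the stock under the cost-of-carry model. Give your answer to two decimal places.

$56.93

F = S · (1+r)^T / (1+q)^T
= 58.68 × 1.025471 / 1.057067 = 58.68 × 0.970110
F = $56.93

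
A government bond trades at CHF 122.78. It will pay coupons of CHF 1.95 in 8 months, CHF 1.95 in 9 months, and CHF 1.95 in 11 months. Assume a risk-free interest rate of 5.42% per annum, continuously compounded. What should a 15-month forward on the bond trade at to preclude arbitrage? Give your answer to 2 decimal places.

CHF 125.38

PV(coupons) I = 1.95·e^(−0.0542·8/12) + 1.95·e^(−0.0542·9/12) + 1.95·e^(−0.0542·11/12)
I = 1.8808 + 1.8723 + 1.8555 = 5.6086
F = (S − I)·e^(rT) = (122.78 − 5.6086) · e^(0.0542·15/12)
= 117.1714 · e^0.067750 = 117.1714 × 1.070098 = CHF 125.38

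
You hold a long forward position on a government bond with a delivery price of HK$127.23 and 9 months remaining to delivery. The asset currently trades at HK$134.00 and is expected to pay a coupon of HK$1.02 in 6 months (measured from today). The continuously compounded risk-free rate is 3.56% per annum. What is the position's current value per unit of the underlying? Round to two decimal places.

PV(remaining coupons) I = 1.02·e^(−0.0356·6/12) = 1.0020
Current forward F = (S − I)·e^(rT) = (134.00 − 1.0020)·e^(0.0356·9/12) = 132.9980 × 1.027060 = 136.5969
Value (long) = (F − K)·e^(−rT) = (136.5969 − 127.23) × 0.973653 = 9.1201
Value = HK$9.12

HK$9.12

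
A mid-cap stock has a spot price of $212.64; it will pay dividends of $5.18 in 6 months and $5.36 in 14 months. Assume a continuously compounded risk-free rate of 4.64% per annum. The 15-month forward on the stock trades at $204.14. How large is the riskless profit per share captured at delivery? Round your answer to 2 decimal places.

$10.45 per share

PV(dividends) I = 5.18·e^(−0.0464·6/12) + 5.36·e^(−0.0464·14/12) = 10.1388
Fair forward F* = (S − I)·e^(rT) = (212.64 − 10.1388)·e^0.058000 = 202.5012 × 1.059715 = 214.5936
Market $204.14 < fair 214.5936: forward underpriced → reverse cash-and-carry (short the stock, invest proceeds at r, pay the dividends, go long the forward).
Profit at T = |F_mkt − F*| = |204.14 − 214.5936| = $10.45 per share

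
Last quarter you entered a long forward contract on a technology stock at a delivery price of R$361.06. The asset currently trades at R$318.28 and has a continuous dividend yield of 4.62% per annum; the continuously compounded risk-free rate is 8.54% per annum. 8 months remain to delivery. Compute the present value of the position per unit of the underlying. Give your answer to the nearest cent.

-R$32.45

Current fair forward for the remaining 8 months: F = S·e^((r − q)·T), (r − q) = 0.0854 − 0.0462 = 0.0392
F = 318.28 · e^(0.0392 × 8/12) = 318.28 × 1.026478 = 326.7074
Value of long forward = (F − K)·e^(−rT) = (326.7074 − 361.06) · e^(−0.0854·8/12)
= -34.3526 × 0.944657 = -32.45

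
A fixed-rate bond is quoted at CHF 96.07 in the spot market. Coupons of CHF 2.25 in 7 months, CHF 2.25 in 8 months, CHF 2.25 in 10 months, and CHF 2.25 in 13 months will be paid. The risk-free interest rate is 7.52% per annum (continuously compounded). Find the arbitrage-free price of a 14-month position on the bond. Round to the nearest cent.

CHF 95.62

PV(coupons) I = 2.25·e^(−0.0752·7/12) + 2.25·e^(−0.0752·8/12) + 2.25·e^(−0.0752·10/12) + 2.25·e^(−0.0752·13/12)
I = 2.1534 + 2.1400 + 2.1133 + 2.0740 = 8.4807
F = (S − I)·e^(rT) = (96.07 − 8.4807) · e^(0.0752·14/12)
= 87.5893 · e^0.087733 = 87.5893 × 1.091697 = CHF 95.62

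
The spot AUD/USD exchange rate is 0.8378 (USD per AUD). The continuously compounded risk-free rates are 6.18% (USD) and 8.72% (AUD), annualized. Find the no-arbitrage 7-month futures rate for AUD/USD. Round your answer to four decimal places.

F = S·e^((r_USD − r_AUD)T) = 0.8378 · e^((0.0618 − 0.0872) × 7/12)
= 0.8378 · e^-0.014817 = 0.8378 × 0.985292
F = 0.8255 USD per AUD

0.8255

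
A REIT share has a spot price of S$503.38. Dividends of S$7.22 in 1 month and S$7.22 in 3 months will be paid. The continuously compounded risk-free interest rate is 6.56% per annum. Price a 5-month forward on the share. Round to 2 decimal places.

S$502.65

PV(dividends) I = 7.22·e^(−0.0656·1/12) + 7.22·e^(−0.0656·3/12)
I = 7.1806 + 7.1026 = 14.2832
F = (S − I)·e^(rT) = (503.38 − 14.2832) · e^(0.0656·5/12)
= 489.0968 · e^0.027333 = 489.0968 × 1.027710 = S$502.65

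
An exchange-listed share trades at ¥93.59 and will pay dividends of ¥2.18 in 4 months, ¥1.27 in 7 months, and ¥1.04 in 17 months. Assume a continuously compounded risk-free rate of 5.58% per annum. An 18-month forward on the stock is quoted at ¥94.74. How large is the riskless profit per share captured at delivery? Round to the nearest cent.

¥2.31 per share

PV(dividends) I = 2.18·e^(−0.0558·4/12) + 1.27·e^(−0.0558·7/12) + 1.04·e^(−0.0558·17/12) = 4.3301
Fair forward F* = (S − I)·e^(rT) = (93.59 − 4.3301)·e^0.083700 = 89.2599 × 1.087303 = 97.0526
Market ¥94.74 < fair 97.0526: forward underpriced → reverse cash-and-carry (short the stock, invest proceeds at r, pay the dividends, go long the forward).
Profit at T = |F_mkt − F*| = |94.74 − 97.0526| = ¥2.31 per share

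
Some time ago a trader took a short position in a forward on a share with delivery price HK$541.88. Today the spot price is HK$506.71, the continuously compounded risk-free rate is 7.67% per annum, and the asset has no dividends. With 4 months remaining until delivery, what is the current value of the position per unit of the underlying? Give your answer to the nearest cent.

Current fair forward for the remaining 4 months: F = S·e^(r·T), r = 0.0767
F = 506.71 · e^(0.0767 × 4/12) = 506.71 × 1.025896 = 519.8318
Value of long forward = (F − K)·e^(−rT) = (519.8318 − 541.88) · e^(−0.0767·4/12)
= -22.0482 × 0.974757 = -21.49
Short position value = −(long value) = HK$21.49

HK$21.49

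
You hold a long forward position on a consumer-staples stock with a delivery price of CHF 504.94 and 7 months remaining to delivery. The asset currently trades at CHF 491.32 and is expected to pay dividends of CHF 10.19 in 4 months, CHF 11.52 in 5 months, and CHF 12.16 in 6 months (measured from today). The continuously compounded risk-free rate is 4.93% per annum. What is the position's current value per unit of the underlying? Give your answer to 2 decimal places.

PV(remaining dividends) I = 10.19·e^(−0.0493·4/12) + 11.52·e^(−0.0493·5/12) + 12.16·e^(−0.0493·6/12) = 33.1736
Current forward F = (S − I)·e^(rT) = (491.32 − 33.1736)·e^(0.0493·7/12) = 458.1464 × 1.029176 = 471.5133
Value (long) = (F − K)·e^(−rT) = (471.5133 − 504.94) × 0.971651 = -32.4791
Value = -CHF 32.48

-CHF 32.48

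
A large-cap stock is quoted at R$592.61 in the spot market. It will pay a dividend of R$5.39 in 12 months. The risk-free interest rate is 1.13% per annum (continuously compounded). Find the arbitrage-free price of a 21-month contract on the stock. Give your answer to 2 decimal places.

PV(dividends) I = 5.39·e^(−0.0113·12/12)
I = 5.3294
F = (S − I)·e^(rT) = (592.61 − 5.3294) · e^(0.0113·21/12)
= 587.2806 · e^0.019775 = 587.2806 × 1.019972 = R$599.01

R$599.01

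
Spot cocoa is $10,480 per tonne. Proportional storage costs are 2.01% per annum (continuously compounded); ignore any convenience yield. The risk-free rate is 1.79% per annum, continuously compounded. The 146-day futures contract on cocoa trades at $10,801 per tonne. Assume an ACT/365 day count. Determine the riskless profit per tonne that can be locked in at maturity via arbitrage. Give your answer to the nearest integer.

$160 per tonne

Fair futures: F* = S·e^(carry·T), with carry = (r + u) = 0.0179 + 0.0201 = 0.0380
F* = 10480 · e^(0.0380 × 146/365) = 10480 · e^0.015200 = 10480 × 1.015316 = $10640.5117
Market $10801 > fair $10640.5117: forward overpriced → cash-and-carry (buy spot, short the forward).
At maturity, profit = |F_mkt − F*| = |10801 − 10640.5117| = $160 per tonne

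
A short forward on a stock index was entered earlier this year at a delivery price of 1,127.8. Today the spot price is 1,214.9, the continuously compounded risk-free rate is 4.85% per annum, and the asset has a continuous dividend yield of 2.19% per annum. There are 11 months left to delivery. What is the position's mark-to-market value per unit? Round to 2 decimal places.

-112.00

Current fair forward for the remaining 11 months: F = S·e^((r − q)·T), (r − q) = 0.0485 − 0.0219 = 0.0266
F = 1214.9 · e^(0.0266 × 11/12) = 1214.9 × 1.02468304 = 1244.8874
Value of long forward = (F − K)·e^(−rT) = (1244.8874 − 1127.8) · e^(−0.0485·11/12)
= 117.0874 × 0.95651545 = 112.00
Short position value = −(long value) = -112.00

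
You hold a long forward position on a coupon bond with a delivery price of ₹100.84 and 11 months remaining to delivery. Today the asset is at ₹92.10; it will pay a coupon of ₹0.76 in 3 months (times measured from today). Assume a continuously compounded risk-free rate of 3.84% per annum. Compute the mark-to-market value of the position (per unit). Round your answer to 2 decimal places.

PV(remaining coupons) I = 0.76·e^(−0.0384·3/12) = 0.7527
Current forward F = (S − I)·e^(rT) = (92.10 − 0.7527)·e^(0.0384·11/12) = 91.3473 × 1.035827 = 94.6200
Value (long) = (F − K)·e^(−rT) = (94.6200 − 100.84) × 0.965412 = -6.0049
Value = -₹6.00

-₹6.00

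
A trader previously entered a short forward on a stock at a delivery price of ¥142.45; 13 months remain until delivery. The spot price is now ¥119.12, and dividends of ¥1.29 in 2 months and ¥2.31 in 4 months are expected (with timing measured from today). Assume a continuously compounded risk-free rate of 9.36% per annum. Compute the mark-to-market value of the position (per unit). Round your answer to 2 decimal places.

¥13.10

PV(remaining dividends) I = 1.29·e^(−0.0936·2/12) + 2.31·e^(−0.0936·4/12) = 3.5091
Current forward F = (S − I)·e^(rT) = (119.12 − 3.5091)·e^(0.0936·13/12) = 115.6109 × 1.106719 = 127.9488
Value (long) = (F − K)·e^(−rT) = (127.9488 − 142.45) × 0.903572 = -13.1029
Short position value = −(long value) = ¥13.10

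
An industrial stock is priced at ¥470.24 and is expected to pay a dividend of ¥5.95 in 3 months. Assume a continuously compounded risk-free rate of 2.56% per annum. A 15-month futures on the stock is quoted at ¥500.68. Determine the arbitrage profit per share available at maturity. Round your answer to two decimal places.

PV(dividends) I = 5.95·e^(−0.0256·3/12) = 5.9120
Fair futures F* = (S − I)·e^(rT) = (470.24 − 5.9120)·e^0.032000 = 464.3280 × 1.032518 = 479.4270
Market ¥500.68 > fair 479.4270: forward overpriced → cash-and-carry (borrow at r, buy the stock and collect the dividends, short the forward).
Profit at T = |F_mkt − F*| = |500.68 − 479.4270| = ¥21.25 per share

¥21.25 per share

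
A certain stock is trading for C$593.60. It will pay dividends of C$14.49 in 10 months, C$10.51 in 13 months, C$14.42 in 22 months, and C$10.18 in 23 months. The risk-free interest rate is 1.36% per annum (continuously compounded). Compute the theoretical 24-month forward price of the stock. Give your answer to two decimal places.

PV(dividends) I = 14.49·e^(−0.0136·10/12) + 10.51·e^(−0.0136·13/12) + 14.42·e^(−0.0136·22/12) + 10.18·e^(−0.0136·23/12)
I = 14.3267 + 10.3563 + 14.0649 + 9.9181 = 48.6660
F = (S − I)·e^(rT) = (593.60 − 48.6660) · e^(0.0136·24/12)
= 544.9340 · e^0.027200 = 544.9340 × 1.027573 = C$559.96

C$559.96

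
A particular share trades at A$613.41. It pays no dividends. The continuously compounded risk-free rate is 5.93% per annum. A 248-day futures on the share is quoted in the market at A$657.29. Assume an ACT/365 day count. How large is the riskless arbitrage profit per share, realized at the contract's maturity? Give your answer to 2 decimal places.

Fair futures: F* = S·e^(carry·T), with carry = r = 0.0593
F* = 613.41 · e^(0.0593 × 248/365) = 613.41 · e^0.040292 = 613.41 × 1.041115 = A$638.6304
Market A$657.29 > fair A$638.6304: forward overpriced → cash-and-carry (buy spot, short the forward).
At maturity, profit = |F_mkt − F*| = |657.29 − 638.6304| = A$18.66 per share

A$18.66 per share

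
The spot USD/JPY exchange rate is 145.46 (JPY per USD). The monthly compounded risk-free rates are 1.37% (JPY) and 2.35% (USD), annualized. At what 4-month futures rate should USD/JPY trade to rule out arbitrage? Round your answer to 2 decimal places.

144.99

By covered interest parity, F = S · (1+r_JPY/12)^(12T) / (1+r_USD/12)^(12T)
= 145.46 × 1.004574 / 1.007856 = 145.46 × 0.996744
F = 144.99 JPY per USD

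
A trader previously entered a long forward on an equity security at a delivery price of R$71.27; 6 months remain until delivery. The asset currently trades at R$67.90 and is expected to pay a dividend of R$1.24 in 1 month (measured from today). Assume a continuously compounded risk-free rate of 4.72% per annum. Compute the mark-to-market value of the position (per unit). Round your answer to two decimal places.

-R$2.94

PV(remaining dividends) I = 1.24·e^(−0.0472·1/12) = 1.2351
Current forward F = (S − I)·e^(rT) = (67.90 − 1.2351)·e^(0.0472·6/12) = 66.6649 × 1.023881 = 68.2569
Value (long) = (F − K)·e^(−rT) = (68.2569 − 71.27) × 0.976676 = -2.9428
Value = -R$2.94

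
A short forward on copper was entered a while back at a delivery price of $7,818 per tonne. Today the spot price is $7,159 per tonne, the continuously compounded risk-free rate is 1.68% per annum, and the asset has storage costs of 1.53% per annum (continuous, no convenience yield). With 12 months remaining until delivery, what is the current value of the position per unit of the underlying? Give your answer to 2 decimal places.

Current fair forward for the remaining 12 months: F = S·e^((r + u)·T), (r + u) = 0.0168 + 0.0153 = 0.0321
F = 7159 · e^(0.0321 × 12/12) = 7159 × 1.03262076 = 7392.5320
Value of long forward = (F − K)·e^(−rT) = (7392.5320 − 7818) · e^(−0.0168·12/12)
= -425.4680 × 0.98334033 = -418.38
Short position value = −(long value) = $418.38

$418.38 per tonne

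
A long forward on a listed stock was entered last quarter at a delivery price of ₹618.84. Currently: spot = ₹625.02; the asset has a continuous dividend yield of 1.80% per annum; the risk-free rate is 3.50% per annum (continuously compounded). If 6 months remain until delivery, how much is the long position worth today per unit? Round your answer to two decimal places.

Current fair forward for the remaining 6 months: F = S·e^((r − q)·T), (r − q) = 0.0350 − 0.0180 = 0.0170
F = 625.02 · e^(0.0170 × 6/12) = 625.02 × 1.008536 = 630.3552
Value of long forward = (F − K)·e^(−rT) = (630.3552 − 618.84) · e^(−0.0350·6/12)
= 11.5152 × 0.982652 = 11.32

₹11.32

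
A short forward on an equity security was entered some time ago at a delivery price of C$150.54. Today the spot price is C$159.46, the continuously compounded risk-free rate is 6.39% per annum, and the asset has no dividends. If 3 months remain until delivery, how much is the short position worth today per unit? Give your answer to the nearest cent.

-C$11.31

Current fair forward for the remaining 3 months: F = S·e^(r·T), r = 0.0639
F = 159.46 · e^(0.0639 × 3/12) = 159.46 × 1.016103 = 162.0278
Value of long forward = (F − K)·e^(−rT) = (162.0278 − 150.54) · e^(−0.0639·3/12)
= 11.4878 × 0.984152 = 11.31
Short position value = −(long value) = -C$11.31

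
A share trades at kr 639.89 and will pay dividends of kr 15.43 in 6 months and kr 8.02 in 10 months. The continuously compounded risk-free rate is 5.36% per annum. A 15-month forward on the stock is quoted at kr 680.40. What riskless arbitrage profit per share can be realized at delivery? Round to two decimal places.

PV(dividends) I = 15.43·e^(−0.0536·6/12) + 8.02·e^(−0.0536·10/12) = 22.6916
Fair forward F* = (S − I)·e^(rT) = (639.89 − 22.6916)·e^0.067000 = 617.1984 × 1.069295 = 659.9672
Market kr 680.40 > fair 659.9672: forward overpriced → cash-and-carry (borrow at r, buy the stock and collect the dividends, short the forward).
Profit at T = |F_mkt − F*| = |680.40 − 659.9672| = kr 20.43 per share

kr 20.43 per share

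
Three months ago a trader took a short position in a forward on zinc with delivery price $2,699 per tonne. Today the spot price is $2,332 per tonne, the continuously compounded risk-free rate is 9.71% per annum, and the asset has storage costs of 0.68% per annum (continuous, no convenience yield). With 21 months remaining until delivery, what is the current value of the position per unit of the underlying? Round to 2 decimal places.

Current fair forward for the remaining 21 months: F = S·e^((r + u)·T), (r + u) = 0.0971 + 0.0068 = 0.1039
F = 2332 · e^(0.1039 × 21/12) = 2332 × 1.19940428 = 2797.0108
Value of long forward = (F − K)·e^(−rT) = (2797.0108 − 2699) · e^(−0.0971·21/12)
= 98.0108 × 0.84372809 = 82.69
Short position value = −(long value) = -$82.69

-$82.69 per tonne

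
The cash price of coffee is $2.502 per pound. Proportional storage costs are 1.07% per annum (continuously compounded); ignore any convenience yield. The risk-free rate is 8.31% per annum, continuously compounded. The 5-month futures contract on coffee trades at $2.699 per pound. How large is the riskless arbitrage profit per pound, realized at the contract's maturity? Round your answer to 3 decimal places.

Fair futures: F* = S·e^(carry·T), with carry = (r + u) = 0.0831 + 0.0107 = 0.0938
F* = 2.502 · e^(0.0938 × 5/12) = 2.502 · e^0.039083 = 2.502 × 1.039857 = $2.6017
Market $2.699 > fair $2.6017: forward overpriced → cash-and-carry (buy spot, short the forward).
At maturity, profit = |F_mkt − F*| = |2.699 − 2.6017| = $0.097 per pound

$0.097 per pound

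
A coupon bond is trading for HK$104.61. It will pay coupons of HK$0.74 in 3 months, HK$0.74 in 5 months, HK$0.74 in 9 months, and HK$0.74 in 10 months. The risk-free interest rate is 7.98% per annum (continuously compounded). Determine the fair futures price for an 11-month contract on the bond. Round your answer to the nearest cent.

HK$109.50

PV(coupons) I = 0.74·e^(−0.0798·3/12) + 0.74·e^(−0.0798·5/12) + 0.74·e^(−0.0798·9/12) + 0.74·e^(−0.0798·10/12)
I = 0.7254 + 0.7158 + 0.6970 + 0.6924 = 2.8306
F = (S − I)·e^(rT) = (104.61 − 2.8306) · e^(0.0798·11/12)
= 101.7794 · e^0.073150 = 101.7794 × 1.075892 = HK$109.50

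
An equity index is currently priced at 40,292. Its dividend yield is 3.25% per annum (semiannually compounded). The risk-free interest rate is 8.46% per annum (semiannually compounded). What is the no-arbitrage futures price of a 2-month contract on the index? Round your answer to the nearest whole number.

F = S · (1+r/2)^(2T) / (1+q/2)^(2T)
= 40292 × 1.013906 / 1.005388 = 40292 × 1.008472
F = 40,633

40,633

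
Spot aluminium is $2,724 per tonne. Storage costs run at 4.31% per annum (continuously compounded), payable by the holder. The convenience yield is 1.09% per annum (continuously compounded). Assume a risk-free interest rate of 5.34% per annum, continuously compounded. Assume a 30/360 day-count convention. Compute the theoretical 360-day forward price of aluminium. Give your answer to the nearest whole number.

$2,967 per tonne

Net carry = r + u − y = 0.0534 + 0.0431 − 0.0109 = 0.0856
F = S·e^((r+u−y)T) = 2724 · e^(0.0856 × 360/360) = 2724 · e^0.085600
= 2724 × 1.089370 = $2,967 per tonne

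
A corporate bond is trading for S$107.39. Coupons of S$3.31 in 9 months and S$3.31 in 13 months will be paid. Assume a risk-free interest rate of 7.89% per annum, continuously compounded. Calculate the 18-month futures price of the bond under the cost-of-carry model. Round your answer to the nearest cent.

PV(coupons) I = 3.31·e^(−0.0789·9/12) + 3.31·e^(−0.0789·13/12)
I = 3.1198 + 3.0388 = 6.1586
F = (S − I)·e^(rT) = (107.39 − 6.1586) · e^(0.0789·18/12)
= 101.2314 · e^0.118350 = 101.2314 × 1.125638 = S$113.95

S$113.95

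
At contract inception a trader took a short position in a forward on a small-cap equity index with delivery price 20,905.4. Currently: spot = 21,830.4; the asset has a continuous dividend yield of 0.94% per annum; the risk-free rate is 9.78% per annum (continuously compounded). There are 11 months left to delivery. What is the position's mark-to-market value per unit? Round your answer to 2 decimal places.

-2530.32

Current fair forward for the remaining 11 months: F = S·e^((r − q)·T), (r − q) = 0.0978 − 0.0094 = 0.0884
F = 21830.4 · e^(0.0884 × 11/12) = 21830.4 × 1.08440704 = 23673.0394
Value of long forward = (F − K)·e^(−rT) = (23673.0394 − 20905.4) · e^(−0.0978·11/12)
= 2767.6394 × 0.91425112 = 2530.32
Short position value = −(long value) = -2530.32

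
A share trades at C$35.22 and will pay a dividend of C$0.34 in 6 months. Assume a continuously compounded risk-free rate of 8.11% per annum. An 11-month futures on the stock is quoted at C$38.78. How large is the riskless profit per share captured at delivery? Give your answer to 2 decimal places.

PV(dividends) I = 0.34·e^(−0.0811·6/12) = 0.3265
Fair futures F* = (S − I)·e^(rT) = (35.22 − 0.3265)·e^0.074342 = 34.8935 × 1.077175 = 37.5864
Market C$38.78 > fair 37.5864: forward overpriced → cash-and-carry (borrow at r, buy the stock and collect the dividends, short the forward).
Profit at T = |F_mkt − F*| = |38.78 − 37.5864| = C$1.19 per share

C$1.19 per share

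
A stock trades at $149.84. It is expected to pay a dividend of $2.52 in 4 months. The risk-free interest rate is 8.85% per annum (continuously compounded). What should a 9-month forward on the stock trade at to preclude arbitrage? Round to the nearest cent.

PV(dividends) I = 2.52·e^(−0.0885·4/12)
I = 2.4467
F = (S − I)·e^(rT) = (149.84 − 2.4467) · e^(0.0885·9/12)
= 147.3933 · e^0.066375 = 147.3933 × 1.068627 = $157.51

$157.51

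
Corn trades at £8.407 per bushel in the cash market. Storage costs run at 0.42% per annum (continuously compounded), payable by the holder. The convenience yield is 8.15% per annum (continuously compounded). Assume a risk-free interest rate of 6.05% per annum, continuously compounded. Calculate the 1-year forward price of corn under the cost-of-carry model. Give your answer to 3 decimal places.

£8.267 per bushel

Net carry = r + u − y = 0.0605 + 0.0042 − 0.0815 = -0.0168
F = S·e^((r+u−y)T) = 8.407 · e^(-0.0168 × 1) = 8.407 · e^-0.016800
= 8.407 × 0.983340 = £8.267 per bushel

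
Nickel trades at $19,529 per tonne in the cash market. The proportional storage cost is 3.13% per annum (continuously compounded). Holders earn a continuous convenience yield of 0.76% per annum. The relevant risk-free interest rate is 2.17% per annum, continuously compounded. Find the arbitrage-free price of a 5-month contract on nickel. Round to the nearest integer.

Net carry = r + u − y = 0.0217 + 0.0313 − 0.0076 = 0.0454
F = S·e^((r+u−y)T) = 19529 · e^(0.0454 × 5/12) = 19529 · e^0.018917
= 19529 × 1.019097 = $19,902 per tonne

$19,902 per tonne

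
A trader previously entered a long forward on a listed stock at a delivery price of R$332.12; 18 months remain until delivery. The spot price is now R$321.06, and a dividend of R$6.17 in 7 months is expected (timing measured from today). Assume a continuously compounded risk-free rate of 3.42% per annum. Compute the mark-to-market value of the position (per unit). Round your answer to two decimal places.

PV(remaining dividends) I = 6.17·e^(−0.0342·7/12) = 6.0481
Current forward F = (S − I)·e^(rT) = (321.06 − 6.0481)·e^(0.0342·18/12) = 315.0119 × 1.052639 = 331.5938
Value (long) = (F − K)·e^(−rT) = (331.5938 − 332.12) × 0.949994 = -0.4999
Value = -R$0.50

-R$0.50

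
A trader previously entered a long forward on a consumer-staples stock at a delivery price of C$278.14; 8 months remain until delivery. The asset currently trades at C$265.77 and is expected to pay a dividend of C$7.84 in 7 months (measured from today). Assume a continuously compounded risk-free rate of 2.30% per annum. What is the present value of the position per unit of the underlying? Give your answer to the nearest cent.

PV(remaining dividends) I = 7.84·e^(−0.0230·7/12) = 7.7355
Current forward F = (S − I)·e^(rT) = (265.77 − 7.7355)·e^(0.0230·8/12) = 258.0345 × 1.015451 = 262.0214
Value (long) = (F − K)·e^(−rT) = (262.0214 − 278.14) × 0.984784 = -15.8733
Value = -C$15.87

-C$15.87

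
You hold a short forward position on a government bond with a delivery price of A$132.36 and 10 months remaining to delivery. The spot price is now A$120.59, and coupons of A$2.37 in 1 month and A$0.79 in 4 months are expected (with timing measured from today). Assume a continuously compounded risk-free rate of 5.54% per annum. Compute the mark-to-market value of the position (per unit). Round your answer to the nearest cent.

PV(remaining coupons) I = 2.37·e^(−0.0554·1/12) + 0.79·e^(−0.0554·4/12) = 3.1346
Current forward F = (S − I)·e^(rT) = (120.59 − 3.1346)·e^(0.0554·10/12) = 117.4554 × 1.047249 = 123.0051
Value (long) = (F − K)·e^(−rT) = (123.0051 − 132.36) × 0.954883 = -8.9328
Short position value = −(long value) = A$8.93

A$8.93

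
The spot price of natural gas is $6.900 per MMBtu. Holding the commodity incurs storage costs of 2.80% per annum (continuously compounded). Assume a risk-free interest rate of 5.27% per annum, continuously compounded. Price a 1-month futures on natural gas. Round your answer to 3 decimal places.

Net carry = r + u − y = 0.0527 + 0.0280 − 0.0000 = 0.0807
F = S·e^((r+u−y)T) = 6.900 · e^(0.0807 × 1/12) = 6.900 · e^0.006725
= 6.900 × 1.006748 = $6.947 per MMBtu

$6.947 per MMBtu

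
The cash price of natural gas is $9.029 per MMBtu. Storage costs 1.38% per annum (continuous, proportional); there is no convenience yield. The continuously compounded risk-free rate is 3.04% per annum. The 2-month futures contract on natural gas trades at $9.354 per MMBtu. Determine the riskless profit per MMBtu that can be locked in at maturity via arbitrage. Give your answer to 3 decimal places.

$0.258 per MMBtu

Fair futures: F* = S·e^(carry·T), with carry = (r + u) = 0.0304 + 0.0138 = 0.0442
F* = 9.029 · e^(0.0442 × 2/12) = 9.029 · e^0.007367 = 9.029 × 1.007394 = $9.0958
Market $9.354 > fair $9.0958: forward overpriced → cash-and-carry (buy spot, short the forward).
At maturity, profit = |F_mkt − F*| = |9.354 − 9.0958| = $0.258 per MMBtu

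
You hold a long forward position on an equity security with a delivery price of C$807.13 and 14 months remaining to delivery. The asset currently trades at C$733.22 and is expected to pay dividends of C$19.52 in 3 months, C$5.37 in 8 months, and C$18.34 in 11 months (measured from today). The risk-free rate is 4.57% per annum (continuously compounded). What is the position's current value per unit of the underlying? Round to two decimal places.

PV(remaining dividends) I = 19.52·e^(−0.0457·3/12) + 5.37·e^(−0.0457·8/12) + 18.34·e^(−0.0457·11/12) = 42.0947
Current forward F = (S − I)·e^(rT) = (733.22 − 42.0947)·e^(0.0457·14/12) = 691.1253 × 1.054764 = 728.9741
Value (long) = (F − K)·e^(−rT) = (728.9741 − 807.13) × 0.948080 = -74.0980
Value = -C$74.10

-C$74.10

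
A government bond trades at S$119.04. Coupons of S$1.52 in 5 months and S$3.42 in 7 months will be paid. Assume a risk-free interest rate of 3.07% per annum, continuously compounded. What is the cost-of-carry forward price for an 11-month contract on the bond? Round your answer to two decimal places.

PV(coupons) I = 1.52·e^(−0.0307·5/12) + 3.42·e^(−0.0307·7/12)
I = 1.5007 + 3.3593 = 4.8600
F = (S − I)·e^(rT) = (119.04 − 4.8600) · e^(0.0307·11/12)
= 114.1800 · e^0.028142 = 114.1800 × 1.028542 = S$117.44

S$117.44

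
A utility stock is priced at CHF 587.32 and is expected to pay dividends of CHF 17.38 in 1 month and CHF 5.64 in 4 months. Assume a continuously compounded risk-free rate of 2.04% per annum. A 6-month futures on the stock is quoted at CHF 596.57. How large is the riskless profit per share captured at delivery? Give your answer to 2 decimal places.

CHF 26.42 per share

PV(dividends) I = 17.38·e^(−0.0204·1/12) + 5.64·e^(−0.0204·4/12) = 22.9523
Fair futures F* = (S − I)·e^(rT) = (587.32 − 22.9523)·e^0.010200 = 564.3677 × 1.010252 = 570.1536
Market CHF 596.57 > fair 570.1536: forward overpriced → cash-and-carry (borrow at r, buy the stock and collect the dividends, short the forward).
Profit at T = |F_mkt − F*| = |596.57 − 570.1536| = CHF 26.42 per share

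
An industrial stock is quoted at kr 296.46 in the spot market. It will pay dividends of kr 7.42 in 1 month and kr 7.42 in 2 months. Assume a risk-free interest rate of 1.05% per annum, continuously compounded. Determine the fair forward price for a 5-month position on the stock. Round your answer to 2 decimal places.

kr 282.87

PV(dividends) I = 7.42·e^(−0.0105·1/12) + 7.42·e^(−0.0105·2/12)
I = 7.4135 + 7.4070 = 14.8205
F = (S − I)·e^(rT) = (296.46 − 14.8205) · e^(0.0105·5/12)
= 281.6395 · e^0.004375 = 281.6395 × 1.004385 = kr 282.87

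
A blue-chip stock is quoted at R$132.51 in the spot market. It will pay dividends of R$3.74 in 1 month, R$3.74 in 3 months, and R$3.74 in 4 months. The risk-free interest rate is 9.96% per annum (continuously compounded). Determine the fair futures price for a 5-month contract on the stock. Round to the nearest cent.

PV(dividends) I = 3.74·e^(−0.0996·1/12) + 3.74·e^(−0.0996·3/12) + 3.74·e^(−0.0996·4/12)
I = 3.7091 + 3.6480 + 3.6179 = 10.9750
F = (S − I)·e^(rT) = (132.51 − 10.9750) · e^(0.0996·5/12)
= 121.5350 · e^0.041500 = 121.5350 × 1.042373 = R$126.68

R$126.68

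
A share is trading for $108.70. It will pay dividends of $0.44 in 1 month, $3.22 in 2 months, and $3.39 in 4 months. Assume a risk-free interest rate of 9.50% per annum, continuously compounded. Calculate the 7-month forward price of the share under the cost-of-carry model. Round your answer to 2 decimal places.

PV(dividends) I = 0.44·e^(−0.0950·1/12) + 3.22·e^(−0.0950·2/12) + 3.39·e^(−0.0950·4/12)
I = 0.4365 + 3.1694 + 3.2843 = 6.8902
F = (S − I)·e^(rT) = (108.70 − 6.8902) · e^(0.0950·7/12)
= 101.8098 · e^0.055417 = 101.8098 × 1.056981 = $107.61

$107.61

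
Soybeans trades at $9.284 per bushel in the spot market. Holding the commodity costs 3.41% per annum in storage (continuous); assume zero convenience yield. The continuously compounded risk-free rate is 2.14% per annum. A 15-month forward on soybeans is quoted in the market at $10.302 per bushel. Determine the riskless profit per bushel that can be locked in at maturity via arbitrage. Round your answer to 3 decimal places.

Fair forward: F* = S·e^(carry·T), with carry = (r + u) = 0.0214 + 0.0341 = 0.0555
F* = 9.284 · e^(0.0555 × 15/12) = 9.284 · e^0.069375 = 9.284 × 1.071838 = $9.9509
Market $10.302 > fair $9.9509: forward overpriced → cash-and-carry (buy spot, short the forward).
At maturity, profit = |F_mkt − F*| = |10.302 − 9.9509| = $0.351 per bushel

$0.351 per bushel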